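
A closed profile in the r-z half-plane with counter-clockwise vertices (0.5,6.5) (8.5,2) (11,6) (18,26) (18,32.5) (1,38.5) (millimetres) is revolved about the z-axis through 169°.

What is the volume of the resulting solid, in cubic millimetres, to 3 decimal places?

Profile (r,z), 6 vertices: (0.5,6.5) (8.5,2) (11,6) (18,26) (18,32.5) (1,38.5)
edge 0: (0.5,6.5)→(8.5,2)  cross = 0.5·2 − 8.5·6.5 = -54.2500; (r_i+r_j)·cross = 9·-54.2500 = -488.2500
edge 1: (8.5,2)→(11,6)  cross = 8.5·6 − 11·2 = 29.0000; (r_i+r_j)·cross = 19.5·29.0000 = 565.5000
edge 2: (11,6)→(18,26)  cross = 11·26 − 18·6 = 178.0000; (r_i+r_j)·cross = 29·178.0000 = 5162.0000
edge 3: (18,26)→(18,32.5)  cross = 18·32.5 − 18·26 = 117.0000; (r_i+r_j)·cross = 36·117.0000 = 4212.0000
edge 4: (18,32.5)→(1,38.5)  cross = 18·38.5 − 1·32.5 = 660.5000; (r_i+r_j)·cross = 19·660.5000 = 12549.5000
edge 5: (1,38.5)→(0.5,6.5)  cross = 1·6.5 − 0.5·38.5 = -12.7500; (r_i+r_j)·cross = 1.5·-12.7500 = -19.1250
Σcross = 917.5000 → A = |Σcross|/2 = 458.7500 mm²
Σ(r_i+r_j)·cross = 21981.6250 → first moment M = |Σ|/6 = 3663.6042
R_c = M/A = 3663.6042/458.7500 = 7.9861 mm
θ = 169° = 2.949606 rad
V = θ·R_c·A = 2.949606·7.9861·458.7500 = 10806.190 mm³

Volume = 10806.190 mm³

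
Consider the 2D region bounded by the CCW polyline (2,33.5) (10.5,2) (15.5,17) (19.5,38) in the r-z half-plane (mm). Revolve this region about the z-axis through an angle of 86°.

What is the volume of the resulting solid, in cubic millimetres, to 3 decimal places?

Volume = 5231.302 mm³

Profile (r,z), 4 vertices: (2,33.5) (10.5,2) (15.5,17) (19.5,38)
edge 0: (2,33.5)→(10.5,2)  cross = 2·2 − 10.5·33.5 = -347.7500; (r_i+r_j)·cross = 12.5·-347.7500 = -4346.8750
edge 1: (10.5,2)→(15.5,17)  cross = 10.5·17 − 15.5·2 = 147.5000; (r_i+r_j)·cross = 26·147.5000 = 3835.0000
edge 2: (15.5,17)→(19.5,38)  cross = 15.5·38 − 19.5·17 = 257.5000; (r_i+r_j)·cross = 35·257.5000 = 9012.5000
edge 3: (19.5,38)→(2,33.5)  cross = 19.5·33.5 − 2·38 = 577.2500; (r_i+r_j)·cross = 21.5·577.2500 = 12410.8750
Σcross = 634.5000 → A = |Σcross|/2 = 317.2500 mm²
Σ(r_i+r_j)·cross = 20911.5000 → first moment M = |Σ|/6 = 3485.2500
R_c = M/A = 3485.2500/317.2500 = 10.9858 mm
θ = 86° = 1.500983 rad
V = θ·R_c·A = 1.500983·10.9858·317.2500 = 5231.302 mm³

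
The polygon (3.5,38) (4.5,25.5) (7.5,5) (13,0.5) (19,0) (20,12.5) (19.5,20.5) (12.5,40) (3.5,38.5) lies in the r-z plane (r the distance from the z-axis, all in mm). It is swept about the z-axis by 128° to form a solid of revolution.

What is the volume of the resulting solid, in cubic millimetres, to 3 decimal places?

Volume = 12584.429 mm³

Profile (r,z), 9 vertices: (3.5,38) (4.5,25.5) (7.5,5) (13,0.5) (19,0) (20,12.5) (19.5,20.5) (12.5,40) (3.5,38.5)
edge 0: (3.5,38)→(4.5,25.5)  cross = 3.5·25.5 − 4.5·38 = -81.7500; (r_i+r_j)·cross = 8·-81.7500 = -654.0000
edge 1: (4.5,25.5)→(7.5,5)  cross = 4.5·5 − 7.5·25.5 = -168.7500; (r_i+r_j)·cross = 12·-168.7500 = -2025.0000
edge 2: (7.5,5)→(13,0.5)  cross = 7.5·0.5 − 13·5 = -61.2500; (r_i+r_j)·cross = 20.5·-61.2500 = -1255.6250
edge 3: (13,0.5)→(19,0)  cross = 13·0 − 19·0.5 = -9.5000; (r_i+r_j)·cross = 32·-9.5000 = -304.0000
edge 4: (19,0)→(20,12.5)  cross = 19·12.5 − 20·0 = 237.5000; (r_i+r_j)·cross = 39·237.5000 = 9262.5000
edge 5: (20,12.5)→(19.5,20.5)  cross = 20·20.5 − 19.5·12.5 = 166.2500; (r_i+r_j)·cross = 39.5·166.2500 = 6566.8750
edge 6: (19.5,20.5)→(12.5,40)  cross = 19.5·40 − 12.5·20.5 = 523.7500; (r_i+r_j)·cross = 32·523.7500 = 16760.0000
edge 7: (12.5,40)→(3.5,38.5)  cross = 12.5·38.5 − 3.5·40 = 341.2500; (r_i+r_j)·cross = 16·341.2500 = 5460.0000
edge 8: (3.5,38.5)→(3.5,38)  cross = 3.5·38 − 3.5·38.5 = -1.7500; (r_i+r_j)·cross = 7·-1.7500 = -12.2500
Σcross = 945.7500 → A = |Σcross|/2 = 472.8750 mm²
Σ(r_i+r_j)·cross = 33798.5000 → first moment M = |Σ|/6 = 5633.0833
R_c = M/A = 5633.0833/472.8750 = 11.9124 mm
θ = 128° = 2.234021 rad
V = θ·R_c·A = 2.234021·11.9124·472.8750 = 12584.429 mm³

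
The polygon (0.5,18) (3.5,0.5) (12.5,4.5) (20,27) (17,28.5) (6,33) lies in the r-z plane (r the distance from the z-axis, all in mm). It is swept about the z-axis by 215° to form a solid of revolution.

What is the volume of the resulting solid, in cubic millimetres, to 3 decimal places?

Profile (r,z), 6 vertices: (0.5,18) (3.5,0.5) (12.5,4.5) (20,27) (17,28.5) (6,33)
edge 0: (0.5,18)→(3.5,0.5)  cross = 0.5·0.5 − 3.5·18 = -62.7500; (r_i+r_j)·cross = 4·-62.7500 = -251.0000
edge 1: (3.5,0.5)→(12.5,4.5)  cross = 3.5·4.5 − 12.5·0.5 = 9.5000; (r_i+r_j)·cross = 16·9.5000 = 152.0000
edge 2: (12.5,4.5)→(20,27)  cross = 12.5·27 − 20·4.5 = 247.5000; (r_i+r_j)·cross = 32.5·247.5000 = 8043.7500
edge 3: (20,27)→(17,28.5)  cross = 20·28.5 − 17·27 = 111.0000; (r_i+r_j)·cross = 37·111.0000 = 4107.0000
edge 4: (17,28.5)→(6,33)  cross = 17·33 − 6·28.5 = 390.0000; (r_i+r_j)·cross = 23·390.0000 = 8970.0000
edge 5: (6,33)→(0.5,18)  cross = 6·18 − 0.5·33 = 91.5000; (r_i+r_j)·cross = 6.5·91.5000 = 594.7500
Σcross = 786.7500 → A = |Σcross|/2 = 393.3750 mm²
Σ(r_i+r_j)·cross = 21616.5000 → first moment M = |Σ|/6 = 3602.7500
R_c = M/A = 3602.7500/393.3750 = 9.1586 mm
θ = 215° = 3.752458 rad
V = θ·R_c·A = 3.752458·9.1586·393.3750 = 13519.168 mm³

Volume = 13519.168 mm³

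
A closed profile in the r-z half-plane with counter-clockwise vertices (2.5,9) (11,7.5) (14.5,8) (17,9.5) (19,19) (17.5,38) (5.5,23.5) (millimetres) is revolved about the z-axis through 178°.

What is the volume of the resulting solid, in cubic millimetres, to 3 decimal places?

Volume = 11581.273 mm³

Profile (r,z), 7 vertices: (2.5,9) (11,7.5) (14.5,8) (17,9.5) (19,19) (17.5,38) (5.5,23.5)
edge 0: (2.5,9)→(11,7.5)  cross = 2.5·7.5 − 11·9 = -80.2500; (r_i+r_j)·cross = 13.5·-80.2500 = -1083.3750
edge 1: (11,7.5)→(14.5,8)  cross = 11·8 − 14.5·7.5 = -20.7500; (r_i+r_j)·cross = 25.5·-20.7500 = -529.1250
edge 2: (14.5,8)→(17,9.5)  cross = 14.5·9.5 − 17·8 = 1.7500; (r_i+r_j)·cross = 31.5·1.7500 = 55.1250
edge 3: (17,9.5)→(19,19)  cross = 17·19 − 19·9.5 = 142.5000; (r_i+r_j)·cross = 36·142.5000 = 5130.0000
edge 4: (19,19)→(17.5,38)  cross = 19·38 − 17.5·19 = 389.5000; (r_i+r_j)·cross = 36.5·389.5000 = 14216.7500
edge 5: (17.5,38)→(5.5,23.5)  cross = 17.5·23.5 − 5.5·38 = 202.2500; (r_i+r_j)·cross = 23·202.2500 = 4651.7500
edge 6: (5.5,23.5)→(2.5,9)  cross = 5.5·9 − 2.5·23.5 = -9.2500; (r_i+r_j)·cross = 8·-9.2500 = -74.0000
Σcross = 625.7500 → A = |Σcross|/2 = 312.8750 mm²
Σ(r_i+r_j)·cross = 22367.1250 → first moment M = |Σ|/6 = 3727.8542
R_c = M/A = 3727.8542/312.8750 = 11.9148 mm
θ = 178° = 3.106686 rad
V = θ·R_c·A = 3.106686·11.9148·312.8750 = 11581.273 mm³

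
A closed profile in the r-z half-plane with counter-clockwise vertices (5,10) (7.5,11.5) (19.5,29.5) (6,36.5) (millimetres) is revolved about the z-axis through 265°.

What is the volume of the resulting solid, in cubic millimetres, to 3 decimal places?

Profile (r,z), 4 vertices: (5,10) (7.5,11.5) (19.5,29.5) (6,36.5)
edge 0: (5,10)→(7.5,11.5)  cross = 5·11.5 − 7.5·10 = -17.5000; (r_i+r_j)·cross = 12.5·-17.5000 = -218.7500
edge 1: (7.5,11.5)→(19.5,29.5)  cross = 7.5·29.5 − 19.5·11.5 = -3.0000; (r_i+r_j)·cross = 27·-3.0000 = -81.0000
edge 2: (19.5,29.5)→(6,36.5)  cross = 19.5·36.5 − 6·29.5 = 534.7500; (r_i+r_j)·cross = 25.5·534.7500 = 13636.1250
edge 3: (6,36.5)→(5,10)  cross = 6·10 − 5·36.5 = -122.5000; (r_i+r_j)·cross = 11·-122.5000 = -1347.5000
Σcross = 391.7500 → A = |Σcross|/2 = 195.8750 mm²
Σ(r_i+r_j)·cross = 11988.8750 → first moment M = |Σ|/6 = 1998.1458
R_c = M/A = 1998.1458/195.8750 = 10.2011 mm
θ = 265° = 4.625123 rad
V = θ·R_c·A = 4.625123·10.2011·195.8750 = 9241.669 mm³

Volume = 9241.669 mm³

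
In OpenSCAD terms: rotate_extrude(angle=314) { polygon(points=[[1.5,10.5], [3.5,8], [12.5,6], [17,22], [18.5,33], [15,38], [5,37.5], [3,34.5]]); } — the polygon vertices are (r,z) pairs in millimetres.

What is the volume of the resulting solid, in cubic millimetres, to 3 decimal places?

Profile (r,z), 8 vertices: (1.5,10.5) (3.5,8) (12.5,6) (17,22) (18.5,33) (15,38) (5,37.5) (3,34.5)
edge 0: (1.5,10.5)→(3.5,8)  cross = 1.5·8 − 3.5·10.5 = -24.7500; (r_i+r_j)·cross = 5·-24.7500 = -123.7500
edge 1: (3.5,8)→(12.5,6)  cross = 3.5·6 − 12.5·8 = -79.0000; (r_i+r_j)·cross = 16·-79.0000 = -1264.0000
edge 2: (12.5,6)→(17,22)  cross = 12.5·22 − 17·6 = 173.0000; (r_i+r_j)·cross = 29.5·173.0000 = 5103.5000
edge 3: (17,22)→(18.5,33)  cross = 17·33 − 18.5·22 = 154.0000; (r_i+r_j)·cross = 35.5·154.0000 = 5467.0000
edge 4: (18.5,33)→(15,38)  cross = 18.5·38 − 15·33 = 208.0000; (r_i+r_j)·cross = 33.5·208.0000 = 6968.0000
edge 5: (15,38)→(5,37.5)  cross = 15·37.5 − 5·38 = 372.5000; (r_i+r_j)·cross = 20·372.5000 = 7450.0000
edge 6: (5,37.5)→(3,34.5)  cross = 5·34.5 − 3·37.5 = 60.0000; (r_i+r_j)·cross = 8·60.0000 = 480.0000
edge 7: (3,34.5)→(1.5,10.5)  cross = 3·10.5 − 1.5·34.5 = -20.2500; (r_i+r_j)·cross = 4.5·-20.2500 = -91.1250
Σcross = 843.5000 → A = |Σcross|/2 = 421.7500 mm²
Σ(r_i+r_j)·cross = 23989.6250 → first moment M = |Σ|/6 = 3998.2708
R_c = M/A = 3998.2708/421.7500 = 9.4802 mm
θ = 314° = 5.480334 rad
V = θ·R_c·A = 5.480334·9.4802·421.7500 = 21911.859 mm³

Volume = 21911.859 mm³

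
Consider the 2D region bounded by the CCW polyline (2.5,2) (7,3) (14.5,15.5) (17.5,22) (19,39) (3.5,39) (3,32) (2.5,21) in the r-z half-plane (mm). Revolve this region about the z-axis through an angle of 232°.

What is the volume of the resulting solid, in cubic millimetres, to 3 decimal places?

Volume = 17381.542 mm³

Profile (r,z), 8 vertices: (2.5,2) (7,3) (14.5,15.5) (17.5,22) (19,39) (3.5,39) (3,32) (2.5,21)
edge 0: (2.5,2)→(7,3)  cross = 2.5·3 − 7·2 = -6.5000; (r_i+r_j)·cross = 9.5·-6.5000 = -61.7500
edge 1: (7,3)→(14.5,15.5)  cross = 7·15.5 − 14.5·3 = 65.0000; (r_i+r_j)·cross = 21.5·65.0000 = 1397.5000
edge 2: (14.5,15.5)→(17.5,22)  cross = 14.5·22 − 17.5·15.5 = 47.7500; (r_i+r_j)·cross = 32·47.7500 = 1528.0000
edge 3: (17.5,22)→(19,39)  cross = 17.5·39 − 19·22 = 264.5000; (r_i+r_j)·cross = 36.5·264.5000 = 9654.2500
edge 4: (19,39)→(3.5,39)  cross = 19·39 − 3.5·39 = 604.5000; (r_i+r_j)·cross = 22.5·604.5000 = 13601.2500
edge 5: (3.5,39)→(3,32)  cross = 3.5·32 − 3·39 = -5.0000; (r_i+r_j)·cross = 6.5·-5.0000 = -32.5000
edge 6: (3,32)→(2.5,21)  cross = 3·21 − 2.5·32 = -17.0000; (r_i+r_j)·cross = 5.5·-17.0000 = -93.5000
edge 7: (2.5,21)→(2.5,2)  cross = 2.5·2 − 2.5·21 = -47.5000; (r_i+r_j)·cross = 5·-47.5000 = -237.5000
Σcross = 905.7500 → A = |Σcross|/2 = 452.8750 mm²
Σ(r_i+r_j)·cross = 25755.7500 → first moment M = |Σ|/6 = 4292.6250
R_c = M/A = 4292.6250/452.8750 = 9.4786 mm
θ = 232° = 4.049164 rad
V = θ·R_c·A = 4.049164·9.4786·452.8750 = 17381.542 mm³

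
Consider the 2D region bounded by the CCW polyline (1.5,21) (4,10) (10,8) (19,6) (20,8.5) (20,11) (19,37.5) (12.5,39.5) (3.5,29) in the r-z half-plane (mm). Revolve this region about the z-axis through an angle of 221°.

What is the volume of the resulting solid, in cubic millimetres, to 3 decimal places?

Volume = 21427.345 mm³

Profile (r,z), 9 vertices: (1.5,21) (4,10) (10,8) (19,6) (20,8.5) (20,11) (19,37.5) (12.5,39.5) (3.5,29)
edge 0: (1.5,21)→(4,10)  cross = 1.5·10 − 4·21 = -69.0000; (r_i+r_j)·cross = 5.5·-69.0000 = -379.5000
edge 1: (4,10)→(10,8)  cross = 4·8 − 10·10 = -68.0000; (r_i+r_j)·cross = 14·-68.0000 = -952.0000
edge 2: (10,8)→(19,6)  cross = 10·6 − 19·8 = -92.0000; (r_i+r_j)·cross = 29·-92.0000 = -2668.0000
edge 3: (19,6)→(20,8.5)  cross = 19·8.5 − 20·6 = 41.5000; (r_i+r_j)·cross = 39·41.5000 = 1618.5000
edge 4: (20,8.5)→(20,11)  cross = 20·11 − 20·8.5 = 50.0000; (r_i+r_j)·cross = 40·50.0000 = 2000.0000
edge 5: (20,11)→(19,37.5)  cross = 20·37.5 − 19·11 = 541.0000; (r_i+r_j)·cross = 39·541.0000 = 21099.0000
edge 6: (19,37.5)→(12.5,39.5)  cross = 19·39.5 − 12.5·37.5 = 281.7500; (r_i+r_j)·cross = 31.5·281.7500 = 8875.1250
edge 7: (12.5,39.5)→(3.5,29)  cross = 12.5·29 − 3.5·39.5 = 224.2500; (r_i+r_j)·cross = 16·224.2500 = 3588.0000
edge 8: (3.5,29)→(1.5,21)  cross = 3.5·21 − 1.5·29 = 30.0000; (r_i+r_j)·cross = 5·30.0000 = 150.0000
Σcross = 939.5000 → A = |Σcross|/2 = 469.7500 mm²
Σ(r_i+r_j)·cross = 33331.1250 → first moment M = |Σ|/6 = 5555.1875
R_c = M/A = 5555.1875/469.7500 = 11.8258 mm
θ = 221° = 3.857178 rad
V = θ·R_c·A = 3.857178·11.8258·469.7500 = 21427.345 mm³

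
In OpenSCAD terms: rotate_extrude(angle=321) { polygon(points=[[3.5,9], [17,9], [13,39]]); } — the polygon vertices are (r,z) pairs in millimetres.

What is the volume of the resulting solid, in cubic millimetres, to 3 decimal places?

Volume = 12668.669 mm³

Profile (r,z), 3 vertices: (3.5,9) (17,9) (13,39)
edge 0: (3.5,9)→(17,9)  cross = 3.5·9 − 17·9 = -121.5000; (r_i+r_j)·cross = 20.5·-121.5000 = -2490.7500
edge 1: (17,9)→(13,39)  cross = 17·39 − 13·9 = 546.0000; (r_i+r_j)·cross = 30·546.0000 = 16380.0000
edge 2: (13,39)→(3.5,9)  cross = 13·9 − 3.5·39 = -19.5000; (r_i+r_j)·cross = 16.5·-19.5000 = -321.7500
Σcross = 405.0000 → A = |Σcross|/2 = 202.5000 mm²
Σ(r_i+r_j)·cross = 13567.5000 → first moment M = |Σ|/6 = 2261.2500
R_c = M/A = 2261.2500/202.5000 = 11.1667 mm
θ = 321° = 5.602507 rad
V = θ·R_c·A = 5.602507·11.1667·202.5000 = 12668.669 mm³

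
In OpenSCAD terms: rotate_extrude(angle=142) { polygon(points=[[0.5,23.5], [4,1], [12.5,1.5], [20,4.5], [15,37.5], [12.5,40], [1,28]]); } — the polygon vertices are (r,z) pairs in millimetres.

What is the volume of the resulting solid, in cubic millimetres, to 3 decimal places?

Volume = 13226.738 mm³

Profile (r,z), 7 vertices: (0.5,23.5) (4,1) (12.5,1.5) (20,4.5) (15,37.5) (12.5,40) (1,28)
edge 0: (0.5,23.5)→(4,1)  cross = 0.5·1 − 4·23.5 = -93.5000; (r_i+r_j)·cross = 4.5·-93.5000 = -420.7500
edge 1: (4,1)→(12.5,1.5)  cross = 4·1.5 − 12.5·1 = -6.5000; (r_i+r_j)·cross = 16.5·-6.5000 = -107.2500
edge 2: (12.5,1.5)→(20,4.5)  cross = 12.5·4.5 − 20·1.5 = 26.2500; (r_i+r_j)·cross = 32.5·26.2500 = 853.1250
edge 3: (20,4.5)→(15,37.5)  cross = 20·37.5 − 15·4.5 = 682.5000; (r_i+r_j)·cross = 35·682.5000 = 23887.5000
edge 4: (15,37.5)→(12.5,40)  cross = 15·40 − 12.5·37.5 = 131.2500; (r_i+r_j)·cross = 27.5·131.2500 = 3609.3750
edge 5: (12.5,40)→(1,28)  cross = 12.5·28 − 1·40 = 310.0000; (r_i+r_j)·cross = 13.5·310.0000 = 4185.0000
edge 6: (1,28)→(0.5,23.5)  cross = 1·23.5 − 0.5·28 = 9.5000; (r_i+r_j)·cross = 1.5·9.5000 = 14.2500
Σcross = 1059.5000 → A = |Σcross|/2 = 529.7500 mm²
Σ(r_i+r_j)·cross = 32021.2500 → first moment M = |Σ|/6 = 5336.8750
R_c = M/A = 5336.8750/529.7500 = 10.0743 mm
θ = 142° = 2.478368 rad
V = θ·R_c·A = 2.478368·10.0743·529.7500 = 13226.738 mm³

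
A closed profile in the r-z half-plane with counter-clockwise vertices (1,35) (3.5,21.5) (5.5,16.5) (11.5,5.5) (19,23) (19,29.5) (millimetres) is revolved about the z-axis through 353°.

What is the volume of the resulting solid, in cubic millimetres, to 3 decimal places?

Volume = 19070.900 mm³

Profile (r,z), 6 vertices: (1,35) (3.5,21.5) (5.5,16.5) (11.5,5.5) (19,23) (19,29.5)
edge 0: (1,35)→(3.5,21.5)  cross = 1·21.5 − 3.5·35 = -101.0000; (r_i+r_j)·cross = 4.5·-101.0000 = -454.5000
edge 1: (3.5,21.5)→(5.5,16.5)  cross = 3.5·16.5 − 5.5·21.5 = -60.5000; (r_i+r_j)·cross = 9·-60.5000 = -544.5000
edge 2: (5.5,16.5)→(11.5,5.5)  cross = 5.5·5.5 − 11.5·16.5 = -159.5000; (r_i+r_j)·cross = 17·-159.5000 = -2711.5000
edge 3: (11.5,5.5)→(19,23)  cross = 11.5·23 − 19·5.5 = 160.0000; (r_i+r_j)·cross = 30.5·160.0000 = 4880.0000
edge 4: (19,23)→(19,29.5)  cross = 19·29.5 − 19·23 = 123.5000; (r_i+r_j)·cross = 38·123.5000 = 4693.0000
edge 5: (19,29.5)→(1,35)  cross = 19·35 − 1·29.5 = 635.5000; (r_i+r_j)·cross = 20·635.5000 = 12710.0000
Σcross = 598.0000 → A = |Σcross|/2 = 299.0000 mm²
Σ(r_i+r_j)·cross = 18572.5000 → first moment M = |Σ|/6 = 3095.4167
R_c = M/A = 3095.4167/299.0000 = 10.3526 mm
θ = 353° = 6.161012 rad
V = θ·R_c·A = 6.161012·10.3526·299.0000 = 19070.900 mm³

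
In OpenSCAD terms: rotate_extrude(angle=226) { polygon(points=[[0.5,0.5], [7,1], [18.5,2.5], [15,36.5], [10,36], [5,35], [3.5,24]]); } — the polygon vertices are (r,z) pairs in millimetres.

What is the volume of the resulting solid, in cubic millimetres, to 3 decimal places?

Volume = 18525.328 mm³

Profile (r,z), 7 vertices: (0.5,0.5) (7,1) (18.5,2.5) (15,36.5) (10,36) (5,35) (3.5,24)
edge 0: (0.5,0.5)→(7,1)  cross = 0.5·1 − 7·0.5 = -3.0000; (r_i+r_j)·cross = 7.5·-3.0000 = -22.5000
edge 1: (7,1)→(18.5,2.5)  cross = 7·2.5 − 18.5·1 = -1.0000; (r_i+r_j)·cross = 25.5·-1.0000 = -25.5000
edge 2: (18.5,2.5)→(15,36.5)  cross = 18.5·36.5 − 15·2.5 = 637.7500; (r_i+r_j)·cross = 33.5·637.7500 = 21364.6250
edge 3: (15,36.5)→(10,36)  cross = 15·36 − 10·36.5 = 175.0000; (r_i+r_j)·cross = 25·175.0000 = 4375.0000
edge 4: (10,36)→(5,35)  cross = 10·35 − 5·36 = 170.0000; (r_i+r_j)·cross = 15·170.0000 = 2550.0000
edge 5: (5,35)→(3.5,24)  cross = 5·24 − 3.5·35 = -2.5000; (r_i+r_j)·cross = 8.5·-2.5000 = -21.2500
edge 6: (3.5,24)→(0.5,0.5)  cross = 3.5·0.5 − 0.5·24 = -10.2500; (r_i+r_j)·cross = 4·-10.2500 = -41.0000
Σcross = 966.0000 → A = |Σcross|/2 = 483.0000 mm²
Σ(r_i+r_j)·cross = 28179.3750 → first moment M = |Σ|/6 = 4696.5625
R_c = M/A = 4696.5625/483.0000 = 9.7237 mm
θ = 226° = 3.944444 rad
V = θ·R_c·A = 3.944444·9.7237·483.0000 = 18525.328 mm³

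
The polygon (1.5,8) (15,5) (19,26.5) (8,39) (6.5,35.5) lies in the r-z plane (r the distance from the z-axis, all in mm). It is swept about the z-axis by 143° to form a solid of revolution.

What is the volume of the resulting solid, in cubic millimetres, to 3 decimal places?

Profile (r,z), 5 vertices: (1.5,8) (15,5) (19,26.5) (8,39) (6.5,35.5)
edge 0: (1.5,8)→(15,5)  cross = 1.5·5 − 15·8 = -112.5000; (r_i+r_j)·cross = 16.5·-112.5000 = -1856.2500
edge 1: (15,5)→(19,26.5)  cross = 15·26.5 − 19·5 = 302.5000; (r_i+r_j)·cross = 34·302.5000 = 10285.0000
edge 2: (19,26.5)→(8,39)  cross = 19·39 − 8·26.5 = 529.0000; (r_i+r_j)·cross = 27·529.0000 = 14283.0000
edge 3: (8,39)→(6.5,35.5)  cross = 8·35.5 − 6.5·39 = 30.5000; (r_i+r_j)·cross = 14.5·30.5000 = 442.2500
edge 4: (6.5,35.5)→(1.5,8)  cross = 6.5·8 − 1.5·35.5 = -1.2500; (r_i+r_j)·cross = 8·-1.2500 = -10.0000
Σcross = 748.2500 → A = |Σcross|/2 = 374.1250 mm²
Σ(r_i+r_j)·cross = 23144.0000 → first moment M = |Σ|/6 = 3857.3333
R_c = M/A = 3857.3333/374.1250 = 10.3103 mm
θ = 143° = 2.495821 rad
V = θ·R_c·A = 2.495821·10.3103·374.1250 = 9627.213 mm³

Volume = 9627.213 mm³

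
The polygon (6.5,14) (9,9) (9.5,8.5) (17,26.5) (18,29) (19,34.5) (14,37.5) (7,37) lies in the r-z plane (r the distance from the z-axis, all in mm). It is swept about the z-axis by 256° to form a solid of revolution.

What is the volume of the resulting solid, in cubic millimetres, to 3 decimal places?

Volume = 11761.844 mm³

Profile (r,z), 8 vertices: (6.5,14) (9,9) (9.5,8.5) (17,26.5) (18,29) (19,34.5) (14,37.5) (7,37)
edge 0: (6.5,14)→(9,9)  cross = 6.5·9 − 9·14 = -67.5000; (r_i+r_j)·cross = 15.5·-67.5000 = -1046.2500
edge 1: (9,9)→(9.5,8.5)  cross = 9·8.5 − 9.5·9 = -9.0000; (r_i+r_j)·cross = 18.5·-9.0000 = -166.5000
edge 2: (9.5,8.5)→(17,26.5)  cross = 9.5·26.5 − 17·8.5 = 107.2500; (r_i+r_j)·cross = 26.5·107.2500 = 2842.1250
edge 3: (17,26.5)→(18,29)  cross = 17·29 − 18·26.5 = 16.0000; (r_i+r_j)·cross = 35·16.0000 = 560.0000
edge 4: (18,29)→(19,34.5)  cross = 18·34.5 − 19·29 = 70.0000; (r_i+r_j)·cross = 37·70.0000 = 2590.0000
edge 5: (19,34.5)→(14,37.5)  cross = 19·37.5 − 14·34.5 = 229.5000; (r_i+r_j)·cross = 33·229.5000 = 7573.5000
edge 6: (14,37.5)→(7,37)  cross = 14·37 − 7·37.5 = 255.5000; (r_i+r_j)·cross = 21·255.5000 = 5365.5000
edge 7: (7,37)→(6.5,14)  cross = 7·14 − 6.5·37 = -142.5000; (r_i+r_j)·cross = 13.5·-142.5000 = -1923.7500
Σcross = 459.2500 → A = |Σcross|/2 = 229.6250 mm²
Σ(r_i+r_j)·cross = 15794.6250 → first moment M = |Σ|/6 = 2632.4375
R_c = M/A = 2632.4375/229.6250 = 11.4641 mm
θ = 256° = 4.468043 rad
V = θ·R_c·A = 4.468043·11.4641·229.6250 = 11761.844 mm³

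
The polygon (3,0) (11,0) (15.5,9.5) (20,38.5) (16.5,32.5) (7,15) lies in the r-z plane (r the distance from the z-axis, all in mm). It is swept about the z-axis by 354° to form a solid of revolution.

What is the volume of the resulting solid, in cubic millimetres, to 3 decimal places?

Volume = 18295.724 mm³

Profile (r,z), 6 vertices: (3,0) (11,0) (15.5,9.5) (20,38.5) (16.5,32.5) (7,15)
edge 0: (3,0)→(11,0)  cross = 3·0 − 11·0 = 0.0000; (r_i+r_j)·cross = 14·0.0000 = 0.0000
edge 1: (11,0)→(15.5,9.5)  cross = 11·9.5 − 15.5·0 = 104.5000; (r_i+r_j)·cross = 26.5·104.5000 = 2769.2500
edge 2: (15.5,9.5)→(20,38.5)  cross = 15.5·38.5 − 20·9.5 = 406.7500; (r_i+r_j)·cross = 35.5·406.7500 = 14439.6250
edge 3: (20,38.5)→(16.5,32.5)  cross = 20·32.5 − 16.5·38.5 = 14.7500; (r_i+r_j)·cross = 36.5·14.7500 = 538.3750
edge 4: (16.5,32.5)→(7,15)  cross = 16.5·15 − 7·32.5 = 20.0000; (r_i+r_j)·cross = 23.5·20.0000 = 470.0000
edge 5: (7,15)→(3,0)  cross = 7·0 − 3·15 = -45.0000; (r_i+r_j)·cross = 10·-45.0000 = -450.0000
Σcross = 501.0000 → A = |Σcross|/2 = 250.5000 mm²
Σ(r_i+r_j)·cross = 17767.2500 → first moment M = |Σ|/6 = 2961.2083
R_c = M/A = 2961.2083/250.5000 = 11.8212 mm
θ = 354° = 6.178466 rad
V = θ·R_c·A = 6.178466·11.8212·250.5000 = 18295.724 mm³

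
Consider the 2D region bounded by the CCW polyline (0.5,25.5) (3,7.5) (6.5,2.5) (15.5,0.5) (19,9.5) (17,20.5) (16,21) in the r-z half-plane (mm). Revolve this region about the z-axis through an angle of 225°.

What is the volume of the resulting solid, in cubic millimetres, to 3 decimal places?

Profile (r,z), 7 vertices: (0.5,25.5) (3,7.5) (6.5,2.5) (15.5,0.5) (19,9.5) (17,20.5) (16,21)
edge 0: (0.5,25.5)→(3,7.5)  cross = 0.5·7.5 − 3·25.5 = -72.7500; (r_i+r_j)·cross = 3.5·-72.7500 = -254.6250
edge 1: (3,7.5)→(6.5,2.5)  cross = 3·2.5 − 6.5·7.5 = -41.2500; (r_i+r_j)·cross = 9.5·-41.2500 = -391.8750
edge 2: (6.5,2.5)→(15.5,0.5)  cross = 6.5·0.5 − 15.5·2.5 = -35.5000; (r_i+r_j)·cross = 22·-35.5000 = -781.0000
edge 3: (15.5,0.5)→(19,9.5)  cross = 15.5·9.5 − 19·0.5 = 137.7500; (r_i+r_j)·cross = 34.5·137.7500 = 4752.3750
edge 4: (19,9.5)→(17,20.5)  cross = 19·20.5 − 17·9.5 = 228.0000; (r_i+r_j)·cross = 36·228.0000 = 8208.0000
edge 5: (17,20.5)→(16,21)  cross = 17·21 − 16·20.5 = 29.0000; (r_i+r_j)·cross = 33·29.0000 = 957.0000
edge 6: (16,21)→(0.5,25.5)  cross = 16·25.5 − 0.5·21 = 397.5000; (r_i+r_j)·cross = 16.5·397.5000 = 6558.7500
Σcross = 642.7500 → A = |Σcross|/2 = 321.3750 mm²
Σ(r_i+r_j)·cross = 19048.6250 → first moment M = |Σ|/6 = 3174.7708
R_c = M/A = 3174.7708/321.3750 = 9.8787 mm
θ = 225° = 3.926991 rad
V = θ·R_c·A = 3.926991·9.8787·321.3750 = 12467.296 mm³

Volume = 12467.296 mm³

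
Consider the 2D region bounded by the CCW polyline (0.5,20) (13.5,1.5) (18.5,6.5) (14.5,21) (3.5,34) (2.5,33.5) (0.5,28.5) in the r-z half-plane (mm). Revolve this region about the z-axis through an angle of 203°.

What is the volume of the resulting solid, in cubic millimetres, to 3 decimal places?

Profile (r,z), 7 vertices: (0.5,20) (13.5,1.5) (18.5,6.5) (14.5,21) (3.5,34) (2.5,33.5) (0.5,28.5)
edge 0: (0.5,20)→(13.5,1.5)  cross = 0.5·1.5 − 13.5·20 = -269.2500; (r_i+r_j)·cross = 14·-269.2500 = -3769.5000
edge 1: (13.5,1.5)→(18.5,6.5)  cross = 13.5·6.5 − 18.5·1.5 = 60.0000; (r_i+r_j)·cross = 32·60.0000 = 1920.0000
edge 2: (18.5,6.5)→(14.5,21)  cross = 18.5·21 − 14.5·6.5 = 294.2500; (r_i+r_j)·cross = 33·294.2500 = 9710.2500
edge 3: (14.5,21)→(3.5,34)  cross = 14.5·34 − 3.5·21 = 419.5000; (r_i+r_j)·cross = 18·419.5000 = 7551.0000
edge 4: (3.5,34)→(2.5,33.5)  cross = 3.5·33.5 − 2.5·34 = 32.2500; (r_i+r_j)·cross = 6·32.2500 = 193.5000
edge 5: (2.5,33.5)→(0.5,28.5)  cross = 2.5·28.5 − 0.5·33.5 = 54.5000; (r_i+r_j)·cross = 3·54.5000 = 163.5000
edge 6: (0.5,28.5)→(0.5,20)  cross = 0.5·20 − 0.5·28.5 = -4.2500; (r_i+r_j)·cross = 1·-4.2500 = -4.2500
Σcross = 587.0000 → A = |Σcross|/2 = 293.5000 mm²
Σ(r_i+r_j)·cross = 15764.5000 → first moment M = |Σ|/6 = 2627.4167
R_c = M/A = 2627.4167/293.5000 = 8.9520 mm
θ = 203° = 3.543018 rad
V = θ·R_c·A = 3.543018·8.9520·293.5000 = 9308.986 mm³

Volume = 9308.986 mm³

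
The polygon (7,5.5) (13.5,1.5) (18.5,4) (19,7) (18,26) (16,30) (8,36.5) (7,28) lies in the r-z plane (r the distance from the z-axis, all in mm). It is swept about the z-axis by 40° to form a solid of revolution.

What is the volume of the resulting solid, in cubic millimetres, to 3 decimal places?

Volume = 2903.050 mm³

Profile (r,z), 8 vertices: (7,5.5) (13.5,1.5) (18.5,4) (19,7) (18,26) (16,30) (8,36.5) (7,28)
edge 0: (7,5.5)→(13.5,1.5)  cross = 7·1.5 − 13.5·5.5 = -63.7500; (r_i+r_j)·cross = 20.5·-63.7500 = -1306.8750
edge 1: (13.5,1.5)→(18.5,4)  cross = 13.5·4 − 18.5·1.5 = 26.2500; (r_i+r_j)·cross = 32·26.2500 = 840.0000
edge 2: (18.5,4)→(19,7)  cross = 18.5·7 − 19·4 = 53.5000; (r_i+r_j)·cross = 37.5·53.5000 = 2006.2500
edge 3: (19,7)→(18,26)  cross = 19·26 − 18·7 = 368.0000; (r_i+r_j)·cross = 37·368.0000 = 13616.0000
edge 4: (18,26)→(16,30)  cross = 18·30 − 16·26 = 124.0000; (r_i+r_j)·cross = 34·124.0000 = 4216.0000
edge 5: (16,30)→(8,36.5)  cross = 16·36.5 − 8·30 = 344.0000; (r_i+r_j)·cross = 24·344.0000 = 8256.0000
edge 6: (8,36.5)→(7,28)  cross = 8·28 − 7·36.5 = -31.5000; (r_i+r_j)·cross = 15·-31.5000 = -472.5000
edge 7: (7,28)→(7,5.5)  cross = 7·5.5 − 7·28 = -157.5000; (r_i+r_j)·cross = 14·-157.5000 = -2205.0000
Σcross = 663.0000 → A = |Σcross|/2 = 331.5000 mm²
Σ(r_i+r_j)·cross = 24949.8750 → first moment M = |Σ|/6 = 4158.3125
R_c = M/A = 4158.3125/331.5000 = 12.5439 mm
θ = 40° = 0.698132 rad
V = θ·R_c·A = 0.698132·12.5439·331.5000 = 2903.050 mm³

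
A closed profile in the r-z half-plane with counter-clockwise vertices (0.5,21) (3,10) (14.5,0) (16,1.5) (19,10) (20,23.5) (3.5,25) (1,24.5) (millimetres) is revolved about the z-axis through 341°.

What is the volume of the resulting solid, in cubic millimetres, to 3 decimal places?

Volume = 22062.976 mm³

Profile (r,z), 8 vertices: (0.5,21) (3,10) (14.5,0) (16,1.5) (19,10) (20,23.5) (3.5,25) (1,24.5)
edge 0: (0.5,21)→(3,10)  cross = 0.5·10 − 3·21 = -58.0000; (r_i+r_j)·cross = 3.5·-58.0000 = -203.0000
edge 1: (3,10)→(14.5,0)  cross = 3·0 − 14.5·10 = -145.0000; (r_i+r_j)·cross = 17.5·-145.0000 = -2537.5000
edge 2: (14.5,0)→(16,1.5)  cross = 14.5·1.5 − 16·0 = 21.7500; (r_i+r_j)·cross = 30.5·21.7500 = 663.3750
edge 3: (16,1.5)→(19,10)  cross = 16·10 − 19·1.5 = 131.5000; (r_i+r_j)·cross = 35·131.5000 = 4602.5000
edge 4: (19,10)→(20,23.5)  cross = 19·23.5 − 20·10 = 246.5000; (r_i+r_j)·cross = 39·246.5000 = 9613.5000
edge 5: (20,23.5)→(3.5,25)  cross = 20·25 − 3.5·23.5 = 417.7500; (r_i+r_j)·cross = 23.5·417.7500 = 9817.1250
edge 6: (3.5,25)→(1,24.5)  cross = 3.5·24.5 − 1·25 = 60.7500; (r_i+r_j)·cross = 4.5·60.7500 = 273.3750
edge 7: (1,24.5)→(0.5,21)  cross = 1·21 − 0.5·24.5 = 8.7500; (r_i+r_j)·cross = 1.5·8.7500 = 13.1250
Σcross = 684.0000 → A = |Σcross|/2 = 342.0000 mm²
Σ(r_i+r_j)·cross = 22242.5000 → first moment M = |Σ|/6 = 3707.0833
R_c = M/A = 3707.0833/342.0000 = 10.8394 mm
θ = 341° = 5.951573 rad
V = θ·R_c·A = 5.951573·10.8394·342.0000 = 22062.976 mm³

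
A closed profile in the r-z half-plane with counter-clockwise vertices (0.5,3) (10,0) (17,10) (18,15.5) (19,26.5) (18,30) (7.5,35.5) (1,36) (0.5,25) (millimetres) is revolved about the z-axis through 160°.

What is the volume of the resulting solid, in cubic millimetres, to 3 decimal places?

Volume = 13055.412 mm³

Profile (r,z), 9 vertices: (0.5,3) (10,0) (17,10) (18,15.5) (19,26.5) (18,30) (7.5,35.5) (1,36) (0.5,25)
edge 0: (0.5,3)→(10,0)  cross = 0.5·0 − 10·3 = -30.0000; (r_i+r_j)·cross = 10.5·-30.0000 = -315.0000
edge 1: (10,0)→(17,10)  cross = 10·10 − 17·0 = 100.0000; (r_i+r_j)·cross = 27·100.0000 = 2700.0000
edge 2: (17,10)→(18,15.5)  cross = 17·15.5 − 18·10 = 83.5000; (r_i+r_j)·cross = 35·83.5000 = 2922.5000
edge 3: (18,15.5)→(19,26.5)  cross = 18·26.5 − 19·15.5 = 182.5000; (r_i+r_j)·cross = 37·182.5000 = 6752.5000
edge 4: (19,26.5)→(18,30)  cross = 19·30 − 18·26.5 = 93.0000; (r_i+r_j)·cross = 37·93.0000 = 3441.0000
edge 5: (18,30)→(7.5,35.5)  cross = 18·35.5 − 7.5·30 = 414.0000; (r_i+r_j)·cross = 25.5·414.0000 = 10557.0000
edge 6: (7.5,35.5)→(1,36)  cross = 7.5·36 − 1·35.5 = 234.5000; (r_i+r_j)·cross = 8.5·234.5000 = 1993.2500
edge 7: (1,36)→(0.5,25)  cross = 1·25 − 0.5·36 = 7.0000; (r_i+r_j)·cross = 1.5·7.0000 = 10.5000
edge 8: (0.5,25)→(0.5,3)  cross = 0.5·3 − 0.5·25 = -11.0000; (r_i+r_j)·cross = 1·-11.0000 = -11.0000
Σcross = 1073.5000 → A = |Σcross|/2 = 536.7500 mm²
Σ(r_i+r_j)·cross = 28050.7500 → first moment M = |Σ|/6 = 4675.1250
R_c = M/A = 4675.1250/536.7500 = 8.7101 mm
θ = 160° = 2.792527 rad
V = θ·R_c·A = 2.792527·8.7101·536.7500 = 13055.412 mm³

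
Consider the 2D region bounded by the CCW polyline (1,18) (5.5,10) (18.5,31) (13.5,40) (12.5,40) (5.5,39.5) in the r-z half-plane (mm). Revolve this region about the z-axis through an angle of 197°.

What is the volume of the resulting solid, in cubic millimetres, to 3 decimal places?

Volume = 9005.907 mm³

Profile (r,z), 6 vertices: (1,18) (5.5,10) (18.5,31) (13.5,40) (12.5,40) (5.5,39.5)
edge 0: (1,18)→(5.5,10)  cross = 1·10 − 5.5·18 = -89.0000; (r_i+r_j)·cross = 6.5·-89.0000 = -578.5000
edge 1: (5.5,10)→(18.5,31)  cross = 5.5·31 − 18.5·10 = -14.5000; (r_i+r_j)·cross = 24·-14.5000 = -348.0000
edge 2: (18.5,31)→(13.5,40)  cross = 18.5·40 − 13.5·31 = 321.5000; (r_i+r_j)·cross = 32·321.5000 = 10288.0000
edge 3: (13.5,40)→(12.5,40)  cross = 13.5·40 − 12.5·40 = 40.0000; (r_i+r_j)·cross = 26·40.0000 = 1040.0000
edge 4: (12.5,40)→(5.5,39.5)  cross = 12.5·39.5 − 5.5·40 = 273.7500; (r_i+r_j)·cross = 18·273.7500 = 4927.5000
edge 5: (5.5,39.5)→(1,18)  cross = 5.5·18 − 1·39.5 = 59.5000; (r_i+r_j)·cross = 6.5·59.5000 = 386.7500
Σcross = 591.2500 → A = |Σcross|/2 = 295.6250 mm²
Σ(r_i+r_j)·cross = 15715.7500 → first moment M = |Σ|/6 = 2619.2917
R_c = M/A = 2619.2917/295.6250 = 8.8602 mm
θ = 197° = 3.438299 rad
V = θ·R_c·A = 3.438299·8.8602·295.6250 = 9005.907 mm³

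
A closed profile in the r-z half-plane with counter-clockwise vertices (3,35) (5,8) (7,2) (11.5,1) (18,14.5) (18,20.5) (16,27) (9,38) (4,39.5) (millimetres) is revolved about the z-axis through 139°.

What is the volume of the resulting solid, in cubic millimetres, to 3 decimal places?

Volume = 9507.170 mm³

Profile (r,z), 9 vertices: (3,35) (5,8) (7,2) (11.5,1) (18,14.5) (18,20.5) (16,27) (9,38) (4,39.5)
edge 0: (3,35)→(5,8)  cross = 3·8 − 5·35 = -151.0000; (r_i+r_j)·cross = 8·-151.0000 = -1208.0000
edge 1: (5,8)→(7,2)  cross = 5·2 − 7·8 = -46.0000; (r_i+r_j)·cross = 12·-46.0000 = -552.0000
edge 2: (7,2)→(11.5,1)  cross = 7·1 − 11.5·2 = -16.0000; (r_i+r_j)·cross = 18.5·-16.0000 = -296.0000
edge 3: (11.5,1)→(18,14.5)  cross = 11.5·14.5 − 18·1 = 148.7500; (r_i+r_j)·cross = 29.5·148.7500 = 4388.1250
edge 4: (18,14.5)→(18,20.5)  cross = 18·20.5 − 18·14.5 = 108.0000; (r_i+r_j)·cross = 36·108.0000 = 3888.0000
edge 5: (18,20.5)→(16,27)  cross = 18·27 − 16·20.5 = 158.0000; (r_i+r_j)·cross = 34·158.0000 = 5372.0000
edge 6: (16,27)→(9,38)  cross = 16·38 − 9·27 = 365.0000; (r_i+r_j)·cross = 25·365.0000 = 9125.0000
edge 7: (9,38)→(4,39.5)  cross = 9·39.5 − 4·38 = 203.5000; (r_i+r_j)·cross = 13·203.5000 = 2645.5000
edge 8: (4,39.5)→(3,35)  cross = 4·35 − 3·39.5 = 21.5000; (r_i+r_j)·cross = 7·21.5000 = 150.5000
Σcross = 791.7500 → A = |Σcross|/2 = 395.8750 mm²
Σ(r_i+r_j)·cross = 23513.1250 → first moment M = |Σ|/6 = 3918.8542
R_c = M/A = 3918.8542/395.8750 = 9.8992 mm
θ = 139° = 2.426008 rad
V = θ·R_c·A = 2.426008·9.8992·395.8750 = 9507.170 mm³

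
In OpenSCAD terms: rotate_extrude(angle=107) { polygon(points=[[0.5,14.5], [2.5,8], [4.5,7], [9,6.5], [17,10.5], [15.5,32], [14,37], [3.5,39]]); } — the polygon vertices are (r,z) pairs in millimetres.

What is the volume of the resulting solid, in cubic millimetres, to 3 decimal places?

Volume = 6974.732 mm³

Profile (r,z), 8 vertices: (0.5,14.5) (2.5,8) (4.5,7) (9,6.5) (17,10.5) (15.5,32) (14,37) (3.5,39)
edge 0: (0.5,14.5)→(2.5,8)  cross = 0.5·8 − 2.5·14.5 = -32.2500; (r_i+r_j)·cross = 3·-32.2500 = -96.7500
edge 1: (2.5,8)→(4.5,7)  cross = 2.5·7 − 4.5·8 = -18.5000; (r_i+r_j)·cross = 7·-18.5000 = -129.5000
edge 2: (4.5,7)→(9,6.5)  cross = 4.5·6.5 − 9·7 = -33.7500; (r_i+r_j)·cross = 13.5·-33.7500 = -455.6250
edge 3: (9,6.5)→(17,10.5)  cross = 9·10.5 − 17·6.5 = -16.0000; (r_i+r_j)·cross = 26·-16.0000 = -416.0000
edge 4: (17,10.5)→(15.5,32)  cross = 17·32 − 15.5·10.5 = 381.2500; (r_i+r_j)·cross = 32.5·381.2500 = 12390.6250
edge 5: (15.5,32)→(14,37)  cross = 15.5·37 − 14·32 = 125.5000; (r_i+r_j)·cross = 29.5·125.5000 = 3702.2500
edge 6: (14,37)→(3.5,39)  cross = 14·39 − 3.5·37 = 416.5000; (r_i+r_j)·cross = 17.5·416.5000 = 7288.7500
edge 7: (3.5,39)→(0.5,14.5)  cross = 3.5·14.5 − 0.5·39 = 31.2500; (r_i+r_j)·cross = 4·31.2500 = 125.0000
Σcross = 854.0000 → A = |Σcross|/2 = 427.0000 mm²
Σ(r_i+r_j)·cross = 22408.7500 → first moment M = |Σ|/6 = 3734.7917
R_c = M/A = 3734.7917/427.0000 = 8.7466 mm
θ = 107° = 1.867502 rad
V = θ·R_c·A = 1.867502·8.7466·427.0000 = 6974.732 mm³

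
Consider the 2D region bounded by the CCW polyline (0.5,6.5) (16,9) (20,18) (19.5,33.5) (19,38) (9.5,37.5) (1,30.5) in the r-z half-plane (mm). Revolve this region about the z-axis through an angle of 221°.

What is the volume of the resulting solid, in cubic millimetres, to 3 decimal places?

Profile (r,z), 7 vertices: (0.5,6.5) (16,9) (20,18) (19.5,33.5) (19,38) (9.5,37.5) (1,30.5)
edge 0: (0.5,6.5)→(16,9)  cross = 0.5·9 − 16·6.5 = -99.5000; (r_i+r_j)·cross = 16.5·-99.5000 = -1641.7500
edge 1: (16,9)→(20,18)  cross = 16·18 − 20·9 = 108.0000; (r_i+r_j)·cross = 36·108.0000 = 3888.0000
edge 2: (20,18)→(19.5,33.5)  cross = 20·33.5 − 19.5·18 = 319.0000; (r_i+r_j)·cross = 39.5·319.0000 = 12600.5000
edge 3: (19.5,33.5)→(19,38)  cross = 19.5·38 − 19·33.5 = 104.5000; (r_i+r_j)·cross = 38.5·104.5000 = 4023.2500
edge 4: (19,38)→(9.5,37.5)  cross = 19·37.5 − 9.5·38 = 351.5000; (r_i+r_j)·cross = 28.5·351.5000 = 10017.7500
edge 5: (9.5,37.5)→(1,30.5)  cross = 9.5·30.5 − 1·37.5 = 252.2500; (r_i+r_j)·cross = 10.5·252.2500 = 2648.6250
edge 6: (1,30.5)→(0.5,6.5)  cross = 1·6.5 − 0.5·30.5 = -8.7500; (r_i+r_j)·cross = 1.5·-8.7500 = -13.1250
Σcross = 1027.0000 → A = |Σcross|/2 = 513.5000 mm²
Σ(r_i+r_j)·cross = 31523.2500 → first moment M = |Σ|/6 = 5253.8750
R_c = M/A = 5253.8750/513.5000 = 10.2315 mm
θ = 221° = 3.857178 rad
V = θ·R_c·A = 3.857178·10.2315·513.5000 = 20265.129 mm³

Volume = 20265.129 mm³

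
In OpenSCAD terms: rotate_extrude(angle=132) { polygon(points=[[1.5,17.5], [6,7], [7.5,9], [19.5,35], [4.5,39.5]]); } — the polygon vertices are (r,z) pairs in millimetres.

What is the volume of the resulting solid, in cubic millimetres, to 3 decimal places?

Profile (r,z), 5 vertices: (1.5,17.5) (6,7) (7.5,9) (19.5,35) (4.5,39.5)
edge 0: (1.5,17.5)→(6,7)  cross = 1.5·7 − 6·17.5 = -94.5000; (r_i+r_j)·cross = 7.5·-94.5000 = -708.7500
edge 1: (6,7)→(7.5,9)  cross = 6·9 − 7.5·7 = 1.5000; (r_i+r_j)·cross = 13.5·1.5000 = 20.2500
edge 2: (7.5,9)→(19.5,35)  cross = 7.5·35 − 19.5·9 = 87.0000; (r_i+r_j)·cross = 27·87.0000 = 2349.0000
edge 3: (19.5,35)→(4.5,39.5)  cross = 19.5·39.5 − 4.5·35 = 612.7500; (r_i+r_j)·cross = 24·612.7500 = 14706.0000
edge 4: (4.5,39.5)→(1.5,17.5)  cross = 4.5·17.5 − 1.5·39.5 = 19.5000; (r_i+r_j)·cross = 6·19.5000 = 117.0000
Σcross = 626.2500 → A = |Σcross|/2 = 313.1250 mm²
Σ(r_i+r_j)·cross = 16483.5000 → first moment M = |Σ|/6 = 2747.2500
R_c = M/A = 2747.2500/313.1250 = 8.7737 mm
θ = 132° = 2.303835 rad
V = θ·R_c·A = 2.303835·8.7737·313.1250 = 6329.210 mm³

Volume = 6329.210 mm³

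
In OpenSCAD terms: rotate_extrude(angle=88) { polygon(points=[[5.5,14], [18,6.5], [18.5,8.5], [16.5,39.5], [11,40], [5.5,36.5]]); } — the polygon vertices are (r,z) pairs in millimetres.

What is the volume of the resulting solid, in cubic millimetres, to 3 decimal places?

Volume = 6301.180 mm³

Profile (r,z), 6 vertices: (5.5,14) (18,6.5) (18.5,8.5) (16.5,39.5) (11,40) (5.5,36.5)
edge 0: (5.5,14)→(18,6.5)  cross = 5.5·6.5 − 18·14 = -216.2500; (r_i+r_j)·cross = 23.5·-216.2500 = -5081.8750
edge 1: (18,6.5)→(18.5,8.5)  cross = 18·8.5 − 18.5·6.5 = 32.7500; (r_i+r_j)·cross = 36.5·32.7500 = 1195.3750
edge 2: (18.5,8.5)→(16.5,39.5)  cross = 18.5·39.5 − 16.5·8.5 = 590.5000; (r_i+r_j)·cross = 35·590.5000 = 20667.5000
edge 3: (16.5,39.5)→(11,40)  cross = 16.5·40 − 11·39.5 = 225.5000; (r_i+r_j)·cross = 27.5·225.5000 = 6201.2500
edge 4: (11,40)→(5.5,36.5)  cross = 11·36.5 − 5.5·40 = 181.5000; (r_i+r_j)·cross = 16.5·181.5000 = 2994.7500
edge 5: (5.5,36.5)→(5.5,14)  cross = 5.5·14 − 5.5·36.5 = -123.7500; (r_i+r_j)·cross = 11·-123.7500 = -1361.2500
Σcross = 690.2500 → A = |Σcross|/2 = 345.1250 mm²
Σ(r_i+r_j)·cross = 24615.7500 → first moment M = |Σ|/6 = 4102.6250
R_c = M/A = 4102.6250/345.1250 = 11.8874 mm
θ = 88° = 1.535890 rad
V = θ·R_c·A = 1.535890·11.8874·345.1250 = 6301.180 mm³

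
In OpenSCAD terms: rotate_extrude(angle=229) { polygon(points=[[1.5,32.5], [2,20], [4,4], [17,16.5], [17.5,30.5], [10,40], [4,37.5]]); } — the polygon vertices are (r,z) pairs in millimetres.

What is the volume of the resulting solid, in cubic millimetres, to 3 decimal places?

Volume = 14393.823 mm³

Profile (r,z), 7 vertices: (1.5,32.5) (2,20) (4,4) (17,16.5) (17.5,30.5) (10,40) (4,37.5)
edge 0: (1.5,32.5)→(2,20)  cross = 1.5·20 − 2·32.5 = -35.0000; (r_i+r_j)·cross = 3.5·-35.0000 = -122.5000
edge 1: (2,20)→(4,4)  cross = 2·4 − 4·20 = -72.0000; (r_i+r_j)·cross = 6·-72.0000 = -432.0000
edge 2: (4,4)→(17,16.5)  cross = 4·16.5 − 17·4 = -2.0000; (r_i+r_j)·cross = 21·-2.0000 = -42.0000
edge 3: (17,16.5)→(17.5,30.5)  cross = 17·30.5 − 17.5·16.5 = 229.7500; (r_i+r_j)·cross = 34.5·229.7500 = 7926.3750
edge 4: (17.5,30.5)→(10,40)  cross = 17.5·40 − 10·30.5 = 395.0000; (r_i+r_j)·cross = 27.5·395.0000 = 10862.5000
edge 5: (10,40)→(4,37.5)  cross = 10·37.5 − 4·40 = 215.0000; (r_i+r_j)·cross = 14·215.0000 = 3010.0000
edge 6: (4,37.5)→(1.5,32.5)  cross = 4·32.5 − 1.5·37.5 = 73.7500; (r_i+r_j)·cross = 5.5·73.7500 = 405.6250
Σcross = 804.5000 → A = |Σcross|/2 = 402.2500 mm²
Σ(r_i+r_j)·cross = 21608.0000 → first moment M = |Σ|/6 = 3601.3333
R_c = M/A = 3601.3333/402.2500 = 8.9530 mm
θ = 229° = 3.996804 rad
V = θ·R_c·A = 3.996804·8.9530·402.2500 = 14393.823 mm³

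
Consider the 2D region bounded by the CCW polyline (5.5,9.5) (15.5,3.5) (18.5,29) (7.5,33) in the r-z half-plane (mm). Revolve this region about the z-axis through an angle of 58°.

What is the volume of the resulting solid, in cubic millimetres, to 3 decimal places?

Profile (r,z), 4 vertices: (5.5,9.5) (15.5,3.5) (18.5,29) (7.5,33)
edge 0: (5.5,9.5)→(15.5,3.5)  cross = 5.5·3.5 − 15.5·9.5 = -128.0000; (r_i+r_j)·cross = 21·-128.0000 = -2688.0000
edge 1: (15.5,3.5)→(18.5,29)  cross = 15.5·29 − 18.5·3.5 = 384.7500; (r_i+r_j)·cross = 34·384.7500 = 13081.5000
edge 2: (18.5,29)→(7.5,33)  cross = 18.5·33 − 7.5·29 = 393.0000; (r_i+r_j)·cross = 26·393.0000 = 10218.0000
edge 3: (7.5,33)→(5.5,9.5)  cross = 7.5·9.5 − 5.5·33 = -110.2500; (r_i+r_j)·cross = 13·-110.2500 = -1433.2500
Σcross = 539.5000 → A = |Σcross|/2 = 269.7500 mm²
Σ(r_i+r_j)·cross = 19178.2500 → first moment M = |Σ|/6 = 3196.3750
R_c = M/A = 3196.3750/269.7500 = 11.8494 mm
θ = 58° = 1.012291 rad
V = θ·R_c·A = 1.012291·11.8494·269.7500 = 3235.662 mm³

Volume = 3235.662 mm³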